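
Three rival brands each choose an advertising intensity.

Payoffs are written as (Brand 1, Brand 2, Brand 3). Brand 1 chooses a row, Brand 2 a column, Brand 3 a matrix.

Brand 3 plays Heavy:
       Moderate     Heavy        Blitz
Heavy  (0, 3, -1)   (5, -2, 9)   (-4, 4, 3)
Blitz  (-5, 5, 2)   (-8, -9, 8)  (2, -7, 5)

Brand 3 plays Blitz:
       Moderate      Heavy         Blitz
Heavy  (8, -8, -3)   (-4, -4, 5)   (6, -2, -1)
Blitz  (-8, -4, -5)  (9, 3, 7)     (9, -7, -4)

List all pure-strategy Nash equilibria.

No pure-strategy Nash equilibrium.

(Heavy, Moderate, Heavy): Brand 2 can switch to Blitz (3 → 4). Not NE.
(Heavy, Moderate, Blitz): Brand 2 can switch to Heavy (-8 → -4). Not NE.
(Heavy, Heavy, Heavy): Brand 2 can switch to Moderate (-2 → 3). Not NE.
(Heavy, Heavy, Blitz): Brand 1 can switch to Blitz (-4 → 9). Not NE.
(Heavy, Blitz, Heavy): Brand 1 can switch to Blitz (-4 → 2). Not NE.
(Heavy, Blitz, Blitz): Brand 1 can switch to Blitz (6 → 9). Not NE.
(Blitz, Moderate, Heavy): Brand 1 can switch to Heavy (-5 → 0). Not NE.
(Blitz, Moderate, Blitz): Brand 1 can switch to Heavy (-8 → 8). Not NE.
(Blitz, Heavy, Heavy): Brand 1 can switch to Heavy (-8 → 5). Not NE.
(Blitz, Heavy, Blitz): Brand 3 can switch to Heavy (7 → 8). Not NE.
(Blitz, Blitz, Heavy): Brand 2 can switch to Moderate (-7 → 5). Not NE.
(Blitz, Blitz, Blitz): Brand 2 can switch to Moderate (-7 → -4). Not NE.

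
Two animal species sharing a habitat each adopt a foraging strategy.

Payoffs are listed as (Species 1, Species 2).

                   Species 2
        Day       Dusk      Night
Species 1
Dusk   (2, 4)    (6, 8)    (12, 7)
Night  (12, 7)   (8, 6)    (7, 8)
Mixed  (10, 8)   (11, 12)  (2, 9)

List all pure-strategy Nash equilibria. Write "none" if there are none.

Pure NE: (Mixed, Dusk)

(Dusk, Day): Species 1 can switch to Night (2 → 12). Not NE.
(Dusk, Dusk): Species 1 can switch to Night (6 → 8). Not NE.
(Dusk, Night): Species 2 can switch to Dusk (7 → 8). Not NE.
(Night, Day): Species 2 can switch to Night (7 → 8). Not NE.
(Night, Dusk): Species 1 can switch to Mixed (8 → 11). Not NE.
(Night, Night): Species 1 can switch to Dusk (7 → 12). Not NE.
(Mixed, Day): Species 1 can switch to Night (10 → 12). Not NE.
(Mixed, Dusk): Species 1 gets 11, best alternative 8; Species 2 gets 12, best alternative 9. No profitable deviation — NE.
(Mixed, Night): Species 1 can switch to Dusk (2 → 12). Not NE.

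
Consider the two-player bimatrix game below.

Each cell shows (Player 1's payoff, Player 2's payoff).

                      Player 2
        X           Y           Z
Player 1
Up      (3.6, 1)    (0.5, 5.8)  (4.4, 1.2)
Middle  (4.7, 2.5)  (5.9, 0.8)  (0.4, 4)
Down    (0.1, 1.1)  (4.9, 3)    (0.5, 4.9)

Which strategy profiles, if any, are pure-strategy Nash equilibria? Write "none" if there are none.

Player 1 against X: payoffs 3.6, 4.7, 0.1 → best response Middle.
Player 1 against Y: payoffs 0.5, 5.9, 4.9 → best response Middle.
Player 1 against Z: payoffs 4.4, 0.4, 0.5 → best response Up.
Player 2 against Up: payoffs 1, 5.8, 1.2 → best response Y.
Player 2 against Middle: payoffs 2.5, 0.8, 4 → best response Z.
Player 2 against Down: payoffs 1.1, 3, 4.9 → best response Z.
No profile is a mutual best response for all players.

This game has no pure Nash equilibrium.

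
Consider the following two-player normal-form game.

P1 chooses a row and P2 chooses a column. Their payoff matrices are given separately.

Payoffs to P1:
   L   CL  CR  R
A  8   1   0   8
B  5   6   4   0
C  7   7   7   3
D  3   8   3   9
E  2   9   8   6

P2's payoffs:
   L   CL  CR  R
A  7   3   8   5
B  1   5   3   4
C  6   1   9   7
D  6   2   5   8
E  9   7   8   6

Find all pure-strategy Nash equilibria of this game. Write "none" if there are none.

(A, L): P2 can switch to CR (7 → 8). Not NE.
(A, CL): P1 can switch to B (1 → 6). Not NE.
(A, CR): P1 can switch to B (0 → 4). Not NE.
(A, R): P1 can switch to D (8 → 9). Not NE.
(B, L): P1 can switch to A (5 → 8). Not NE.
(B, CL): P1 can switch to C (6 → 7). Not NE.
(D, R): P1 gets 9, best alternative 8; P2 gets 8, best alternative 6. No profitable deviation — NE.
(The remaining 13 profiles each have a profitable deviation by the same check.)

(D, R)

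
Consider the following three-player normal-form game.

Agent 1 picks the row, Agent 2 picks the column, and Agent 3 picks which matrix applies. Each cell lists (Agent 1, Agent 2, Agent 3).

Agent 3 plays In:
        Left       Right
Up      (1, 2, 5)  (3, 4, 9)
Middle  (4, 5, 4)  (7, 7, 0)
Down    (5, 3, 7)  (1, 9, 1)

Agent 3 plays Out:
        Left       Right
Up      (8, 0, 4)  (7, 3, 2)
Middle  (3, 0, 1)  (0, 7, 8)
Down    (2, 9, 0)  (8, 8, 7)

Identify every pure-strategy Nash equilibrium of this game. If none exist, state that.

For each player, find the best response to each opponent profile; mutual best responses are the pure NE.
Agent 1 against (Left, In): payoffs 1, 4, 5 → best response Down.
Agent 1 against (Left, Out): payoffs 8, 3, 2 → best response Up.
Agent 1 against (Right, In): payoffs 3, 7, 1 → best response Middle.
Agent 1 against (Right, Out): payoffs 7, 0, 8 → best response Down.
Agent 2 against (Up, In): payoffs 2, 4 → best response Right.
Agent 2 against (Up, Out): payoffs 0, 3 → best response Right.
Agent 2 against (Middle, In): payoffs 5, 7 → best response Right.
Agent 2 against (Middle, Out): payoffs 0, 7 → best response Right.
Agent 2 against (Down, In): payoffs 3, 9 → best response Right.
Agent 2 against (Down, Out): payoffs 9, 8 → best response Left.
Agent 3 against (Up, Left): payoffs 5, 4 → best response In.
Agent 3 against (Up, Right): payoffs 9, 2 → best response In.
Agent 3 against (Middle, Left): payoffs 4, 1 → best response In.
Agent 3 against (Middle, Right): payoffs 0, 8 → best response Out.
Agent 3 against (Down, Left): payoffs 7, 0 → best response In.
Agent 3 against (Down, Right): payoffs 1, 7 → best response Out.
No profile is a mutual best response for all players.

There is no pure-strategy Nash equilibrium.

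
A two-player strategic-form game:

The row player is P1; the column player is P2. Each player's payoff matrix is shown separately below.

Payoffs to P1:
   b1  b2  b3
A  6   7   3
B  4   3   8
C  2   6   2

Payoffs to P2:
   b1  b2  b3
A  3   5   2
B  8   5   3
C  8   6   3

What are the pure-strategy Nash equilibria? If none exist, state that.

(A, b1): P2 can switch to b2 (3 → 5). Not NE.
(A, b2): P1 gets 7, best alternative 6; P2 gets 5, best alternative 3. No profitable deviation — NE.
(A, b3): P1 can switch to B (3 → 8). Not NE.
(B, b1): P1 can switch to A (4 → 6). Not NE.
(B, b2): P1 can switch to A (3 → 7). Not NE.
(B, b3): P2 can switch to b1 (3 → 8). Not NE.
(C, b1): P1 can switch to A (2 → 6). Not NE.
(C, b2): P1 can switch to A (6 → 7). Not NE.
(C, b3): P1 can switch to A (2 → 3). Not NE.

(A, b2)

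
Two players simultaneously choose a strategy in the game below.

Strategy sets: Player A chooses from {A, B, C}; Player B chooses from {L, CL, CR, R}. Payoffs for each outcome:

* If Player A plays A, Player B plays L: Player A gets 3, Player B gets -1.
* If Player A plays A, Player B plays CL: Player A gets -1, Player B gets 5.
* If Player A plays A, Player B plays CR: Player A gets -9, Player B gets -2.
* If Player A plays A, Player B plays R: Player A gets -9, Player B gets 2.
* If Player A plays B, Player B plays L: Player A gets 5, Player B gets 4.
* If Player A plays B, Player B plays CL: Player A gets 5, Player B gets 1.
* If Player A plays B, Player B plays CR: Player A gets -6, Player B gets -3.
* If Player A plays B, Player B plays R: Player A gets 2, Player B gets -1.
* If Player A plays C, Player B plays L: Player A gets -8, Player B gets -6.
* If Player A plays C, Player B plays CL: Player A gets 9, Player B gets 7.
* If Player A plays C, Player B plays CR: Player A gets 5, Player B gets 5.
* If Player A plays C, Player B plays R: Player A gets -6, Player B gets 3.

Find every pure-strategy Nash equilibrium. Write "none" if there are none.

Player A against L: payoffs 3, 5, -8 → best response B.
Player A against CL: payoffs -1, 5, 9 → best response C.
Player A against CR: payoffs -9, -6, 5 → best response C.
Player A against R: payoffs -9, 2, -6 → best response B.
Player B against A: payoffs -1, 5, -2, 2 → best response CL.
Player B against B: payoffs 4, 1, -3, -1 → best response L.
Player B against C: payoffs -6, 7, 5, 3 → best response CL.
Mutual best responses: (B, L); (C, CL).

Pure-strategy Nash equilibria: (B, L); (C, CL)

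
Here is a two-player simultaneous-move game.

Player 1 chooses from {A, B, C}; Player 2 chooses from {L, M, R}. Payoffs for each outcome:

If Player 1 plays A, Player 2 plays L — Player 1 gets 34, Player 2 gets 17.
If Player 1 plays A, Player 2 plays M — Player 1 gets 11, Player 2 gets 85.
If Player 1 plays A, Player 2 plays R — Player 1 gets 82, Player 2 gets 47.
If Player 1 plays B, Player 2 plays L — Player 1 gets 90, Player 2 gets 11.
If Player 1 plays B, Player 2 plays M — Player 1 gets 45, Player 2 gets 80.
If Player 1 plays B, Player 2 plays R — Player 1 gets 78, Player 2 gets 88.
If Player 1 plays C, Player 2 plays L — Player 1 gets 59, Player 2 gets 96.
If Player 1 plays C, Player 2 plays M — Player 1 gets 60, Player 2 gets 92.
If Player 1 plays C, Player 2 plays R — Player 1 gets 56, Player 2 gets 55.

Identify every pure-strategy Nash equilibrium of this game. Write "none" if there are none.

This game has no pure Nash equilibrium.

Player 1 against L: payoffs 34, 90, 59 → best response B.
Player 1 against M: payoffs 11, 45, 60 → best response C.
Player 1 against R: payoffs 82, 78, 56 → best response A.
Player 2 against A: payoffs 17, 85, 47 → best response M.
Player 2 against B: payoffs 11, 80, 88 → best response R.
Player 2 against C: payoffs 96, 92, 55 → best response L.
No profile is a mutual best response for all players.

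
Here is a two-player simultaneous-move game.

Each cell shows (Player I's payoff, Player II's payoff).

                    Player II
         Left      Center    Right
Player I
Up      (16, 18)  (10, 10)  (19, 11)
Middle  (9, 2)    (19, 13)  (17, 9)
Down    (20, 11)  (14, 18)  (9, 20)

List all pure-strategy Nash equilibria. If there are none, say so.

For each player, find the best response to each opponent profile; mutual best responses are the pure NE.
Player I against Left: payoffs 16, 9, 20 → best response Down.
Player I against Center: payoffs 10, 19, 14 → best response Middle.
Player I against Right: payoffs 19, 17, 9 → best response Up.
Player II against Up: payoffs 18, 10, 11 → best response Left.
Player II against Middle: payoffs 2, 13, 9 → best response Center.
Player II against Down: payoffs 11, 18, 20 → best response Right.
Mutual best responses: (Middle, Center).

Pure NE: (Middle, Center)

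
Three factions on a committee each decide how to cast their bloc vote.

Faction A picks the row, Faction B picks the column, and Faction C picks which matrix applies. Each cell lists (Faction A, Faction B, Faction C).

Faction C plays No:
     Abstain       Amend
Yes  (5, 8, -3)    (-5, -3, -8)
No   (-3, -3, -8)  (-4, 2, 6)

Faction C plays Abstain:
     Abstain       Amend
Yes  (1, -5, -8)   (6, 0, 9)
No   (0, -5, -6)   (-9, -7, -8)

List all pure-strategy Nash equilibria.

The pure Nash equilibria are (Yes, Abstain, No) and (Yes, Amend, Abstain) and (No, Amend, No).

(Yes, Abstain, No): Faction A gets 5, best alternative -3; Faction B gets 8, best alternative -3; Faction C gets -3, best alternative -8. No profitable deviation — NE.
(Yes, Abstain, Abstain): Faction B can switch to Amend (-5 → 0). Not NE.
(Yes, Amend, No): Faction A can switch to No (-5 → -4). Not NE.
(Yes, Amend, Abstain): Faction A gets 6, best alternative -9; Faction B gets 0, best alternative -5; Faction C gets 9, best alternative -8. No profitable deviation — NE.
(No, Abstain, No): Faction A can switch to Yes (-3 → 5). Not NE.
(No, Abstain, Abstain): Faction A can switch to Yes (0 → 1). Not NE.
(No, Amend, No): Faction A gets -4, best alternative -5; Faction B gets 2, best alternative -3; Faction C gets 6, best alternative -8. No profitable deviation — NE.
(No, Amend, Abstain): Faction A can switch to Yes (-9 → 6). Not NE.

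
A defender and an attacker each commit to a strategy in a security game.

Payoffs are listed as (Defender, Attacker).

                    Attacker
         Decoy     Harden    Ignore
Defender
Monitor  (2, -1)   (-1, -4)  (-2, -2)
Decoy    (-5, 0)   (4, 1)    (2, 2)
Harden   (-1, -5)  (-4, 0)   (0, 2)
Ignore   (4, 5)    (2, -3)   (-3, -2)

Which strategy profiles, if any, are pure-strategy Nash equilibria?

The pure Nash equilibria are (Decoy, Ignore) and (Ignore, Decoy).

Defender against Decoy: payoffs 2, -5, -1, 4 → best response Ignore.
Defender against Harden: payoffs -1, 4, -4, 2 → best response Decoy.
Defender against Ignore: payoffs -2, 2, 0, -3 → best response Decoy.
Attacker against Monitor: payoffs -1, -4, -2 → best response Decoy.
Attacker against Decoy: payoffs 0, 1, 2 → best response Ignore.
Attacker against Harden: payoffs -5, 0, 2 → best response Ignore.
Attacker against Ignore: payoffs 5, -3, -2 → best response Decoy.
Mutual best responses: (Decoy, Ignore); (Ignore, Decoy).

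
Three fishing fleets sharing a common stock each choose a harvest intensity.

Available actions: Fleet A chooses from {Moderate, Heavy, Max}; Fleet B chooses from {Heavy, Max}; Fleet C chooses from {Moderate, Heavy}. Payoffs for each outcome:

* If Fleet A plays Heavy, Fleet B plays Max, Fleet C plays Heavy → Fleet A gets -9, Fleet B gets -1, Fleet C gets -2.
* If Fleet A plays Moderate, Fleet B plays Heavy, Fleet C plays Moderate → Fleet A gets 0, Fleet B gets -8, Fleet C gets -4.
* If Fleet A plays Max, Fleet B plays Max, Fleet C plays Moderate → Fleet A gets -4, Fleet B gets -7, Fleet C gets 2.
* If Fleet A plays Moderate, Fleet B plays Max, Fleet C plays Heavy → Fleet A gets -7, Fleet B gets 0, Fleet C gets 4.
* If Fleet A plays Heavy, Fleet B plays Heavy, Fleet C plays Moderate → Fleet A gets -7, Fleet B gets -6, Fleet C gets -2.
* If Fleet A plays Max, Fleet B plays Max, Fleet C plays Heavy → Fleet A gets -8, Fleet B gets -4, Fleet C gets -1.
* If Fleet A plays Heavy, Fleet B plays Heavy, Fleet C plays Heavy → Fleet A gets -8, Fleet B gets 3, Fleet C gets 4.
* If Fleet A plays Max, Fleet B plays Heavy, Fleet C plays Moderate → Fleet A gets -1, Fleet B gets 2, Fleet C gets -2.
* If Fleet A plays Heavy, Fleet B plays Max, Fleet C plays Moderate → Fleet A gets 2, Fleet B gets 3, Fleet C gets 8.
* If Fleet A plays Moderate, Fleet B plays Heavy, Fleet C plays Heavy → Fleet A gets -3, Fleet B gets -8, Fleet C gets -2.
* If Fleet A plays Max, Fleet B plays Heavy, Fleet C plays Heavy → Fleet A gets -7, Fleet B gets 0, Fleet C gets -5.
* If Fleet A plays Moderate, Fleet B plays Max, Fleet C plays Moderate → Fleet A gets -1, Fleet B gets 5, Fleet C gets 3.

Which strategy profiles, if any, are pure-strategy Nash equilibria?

Fleet A against (Heavy, Moderate): payoffs 0, -7, -1 → best response Moderate.
Fleet A against (Heavy, Heavy): payoffs -3, -8, -7 → best response Moderate.
Fleet A against (Max, Moderate): payoffs -1, 2, -4 → best response Heavy.
Fleet A against (Max, Heavy): payoffs -7, -9, -8 → best response Moderate.
Fleet B against (Moderate, Moderate): payoffs -8, 5 → best response Max.
Fleet B against (Moderate, Heavy): payoffs -8, 0 → best response Max.
Fleet B against (Heavy, Moderate): payoffs -6, 3 → best response Max.
Fleet B against (Heavy, Heavy): payoffs 3, -1 → best response Heavy.
Fleet B against (Max, Moderate): payoffs 2, -7 → best response Heavy.
Fleet B against (Max, Heavy): payoffs 0, -4 → best response Heavy.
Fleet C against (Moderate, Heavy): payoffs -4, -2 → best response Heavy.
Fleet C against (Moderate, Max): payoffs 3, 4 → best response Heavy.
Fleet C against (Heavy, Heavy): payoffs -2, 4 → best response Heavy.
Fleet C against (Heavy, Max): payoffs 8, -2 → best response Moderate.
Fleet C against (Max, Heavy): payoffs -2, -5 → best response Moderate.
Fleet C against (Max, Max): payoffs 2, -1 → best response Moderate.
Mutual best responses: (Moderate, Max, Heavy); (Heavy, Max, Moderate).

The pure Nash equilibria are (Moderate, Max, Heavy); (Heavy, Max, Moderate).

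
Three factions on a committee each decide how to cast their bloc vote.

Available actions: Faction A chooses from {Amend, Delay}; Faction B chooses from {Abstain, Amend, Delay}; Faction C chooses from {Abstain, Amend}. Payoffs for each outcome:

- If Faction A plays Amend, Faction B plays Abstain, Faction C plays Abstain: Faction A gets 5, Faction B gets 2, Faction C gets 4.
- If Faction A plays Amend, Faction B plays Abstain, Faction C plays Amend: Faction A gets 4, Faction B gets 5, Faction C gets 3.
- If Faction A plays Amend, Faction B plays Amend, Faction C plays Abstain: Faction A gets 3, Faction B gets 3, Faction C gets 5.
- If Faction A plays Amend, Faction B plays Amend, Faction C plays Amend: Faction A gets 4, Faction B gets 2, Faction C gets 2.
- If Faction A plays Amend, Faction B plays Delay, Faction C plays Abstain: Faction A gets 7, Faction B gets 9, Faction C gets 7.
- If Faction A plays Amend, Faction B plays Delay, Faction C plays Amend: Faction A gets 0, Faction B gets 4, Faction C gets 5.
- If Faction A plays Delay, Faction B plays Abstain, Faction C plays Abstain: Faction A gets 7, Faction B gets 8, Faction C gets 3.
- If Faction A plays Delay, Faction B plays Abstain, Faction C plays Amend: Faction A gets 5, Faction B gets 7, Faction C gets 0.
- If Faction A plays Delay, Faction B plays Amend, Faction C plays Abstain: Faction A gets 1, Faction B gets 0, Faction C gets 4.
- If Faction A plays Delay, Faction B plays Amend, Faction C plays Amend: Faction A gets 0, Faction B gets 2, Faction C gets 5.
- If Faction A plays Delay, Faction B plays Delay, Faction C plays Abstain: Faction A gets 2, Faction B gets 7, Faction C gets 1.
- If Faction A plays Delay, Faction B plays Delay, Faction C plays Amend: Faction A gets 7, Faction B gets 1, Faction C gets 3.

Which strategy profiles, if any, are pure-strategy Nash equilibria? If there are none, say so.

(Amend, Delay, Abstain); (Delay, Abstain, Abstain)

(Amend, Abstain, Abstain): Faction A can switch to Delay (5 → 7). Not NE.
(Amend, Abstain, Amend): Faction A can switch to Delay (4 → 5). Not NE.
(Amend, Amend, Abstain): Faction B can switch to Delay (3 → 9). Not NE.
(Amend, Amend, Amend): Faction B can switch to Abstain (2 → 5). Not NE.
(Amend, Delay, Abstain): Faction A gets 7, best alternative 2; Faction B gets 9, best alternative 3; Faction C gets 7, best alternative 5. No profitable deviation — NE.
(Amend, Delay, Amend): Faction A can switch to Delay (0 → 7). Not NE.
(Delay, Abstain, Abstain): Faction A gets 7, best alternative 5; Faction B gets 8, best alternative 7; Faction C gets 3, best alternative 0. No profitable deviation — NE.
(Delay, Abstain, Amend): Faction C can switch to Abstain (0 → 3). Not NE.
(Delay, Amend, Abstain): Faction A can switch to Amend (1 → 3). Not NE.
(Delay, Amend, Amend): Faction A can switch to Amend (0 → 4). Not NE.
(The remaining 2 profiles each have a profitable deviation by the same check.)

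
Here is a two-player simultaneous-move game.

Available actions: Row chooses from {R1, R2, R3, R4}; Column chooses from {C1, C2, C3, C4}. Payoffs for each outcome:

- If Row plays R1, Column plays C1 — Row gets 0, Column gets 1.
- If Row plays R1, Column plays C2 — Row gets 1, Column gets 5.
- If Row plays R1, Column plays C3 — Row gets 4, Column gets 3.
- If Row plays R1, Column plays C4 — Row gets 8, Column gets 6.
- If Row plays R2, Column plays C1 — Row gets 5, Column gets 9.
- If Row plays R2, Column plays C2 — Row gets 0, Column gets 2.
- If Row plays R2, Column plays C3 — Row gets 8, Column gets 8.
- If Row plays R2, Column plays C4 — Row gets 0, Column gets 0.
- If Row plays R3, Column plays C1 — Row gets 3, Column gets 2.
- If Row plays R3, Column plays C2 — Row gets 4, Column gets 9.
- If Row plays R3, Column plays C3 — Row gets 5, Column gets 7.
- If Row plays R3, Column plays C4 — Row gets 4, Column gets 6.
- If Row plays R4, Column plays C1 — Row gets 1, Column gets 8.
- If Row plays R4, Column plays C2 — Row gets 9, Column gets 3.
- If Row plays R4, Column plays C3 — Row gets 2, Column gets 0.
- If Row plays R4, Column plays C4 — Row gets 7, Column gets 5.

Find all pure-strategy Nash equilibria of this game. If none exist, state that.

Pure-strategy Nash equilibria: (R1, C4) and (R2, C1)

Row against C1: payoffs 0, 5, 3, 1 → best response R2.
Row against C2: payoffs 1, 0, 4, 9 → best response R4.
Row against C3: payoffs 4, 8, 5, 2 → best response R2.
Row against C4: payoffs 8, 0, 4, 7 → best response R1.
Column against R1: payoffs 1, 5, 3, 6 → best response C4.
Column against R2: payoffs 9, 2, 8, 0 → best response C1.
Column against R3: payoffs 2, 9, 7, 6 → best response C2.
Column against R4: payoffs 8, 3, 0, 5 → best response C1.
Mutual best responses: (R1, C4); (R2, C1).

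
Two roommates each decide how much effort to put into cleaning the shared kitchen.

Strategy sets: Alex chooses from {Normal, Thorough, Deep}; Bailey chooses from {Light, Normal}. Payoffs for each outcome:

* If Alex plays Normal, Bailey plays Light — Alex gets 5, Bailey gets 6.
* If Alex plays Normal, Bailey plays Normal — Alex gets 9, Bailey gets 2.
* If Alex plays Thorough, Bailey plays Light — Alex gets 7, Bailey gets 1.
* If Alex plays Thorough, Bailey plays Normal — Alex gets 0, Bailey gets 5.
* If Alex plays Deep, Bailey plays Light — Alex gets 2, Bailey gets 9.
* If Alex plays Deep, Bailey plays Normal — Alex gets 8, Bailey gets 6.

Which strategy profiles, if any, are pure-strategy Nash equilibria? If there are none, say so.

(Normal, Light): Alex can switch to Thorough (5 → 7). Not NE.
(Normal, Normal): Bailey can switch to Light (2 → 6). Not NE.
(Thorough, Light): Bailey can switch to Normal (1 → 5). Not NE.
(Thorough, Normal): Alex can switch to Normal (0 → 9). Not NE.
(Deep, Light): Alex can switch to Normal (2 → 5). Not NE.
(Deep, Normal): Alex can switch to Normal (8 → 9). Not NE.

This game has no pure Nash equilibrium.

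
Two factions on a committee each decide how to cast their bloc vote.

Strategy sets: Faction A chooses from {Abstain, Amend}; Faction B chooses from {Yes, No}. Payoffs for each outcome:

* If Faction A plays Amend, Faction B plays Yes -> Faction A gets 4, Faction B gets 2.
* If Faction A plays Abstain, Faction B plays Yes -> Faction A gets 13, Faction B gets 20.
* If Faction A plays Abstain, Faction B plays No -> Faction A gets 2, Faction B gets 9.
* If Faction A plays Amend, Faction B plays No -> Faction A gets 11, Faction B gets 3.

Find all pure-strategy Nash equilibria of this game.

Pure-strategy Nash equilibria: (Abstain, Yes), (Amend, No)

Check each profile: it is a Nash equilibrium iff no player can strictly gain by switching unilaterally.
(Abstain, Yes): Faction A gets 13, best alternative 4; Faction B gets 20, best alternative 9. No profitable deviation — NE.
(Abstain, No): Faction A can switch to Amend (2 → 11). Not NE.
(Amend, Yes): Faction A can switch to Abstain (4 → 13). Not NE.
(Amend, No): Faction A gets 11, best alternative 2; Faction B gets 3, best alternative 2. No profitable deviation — NE.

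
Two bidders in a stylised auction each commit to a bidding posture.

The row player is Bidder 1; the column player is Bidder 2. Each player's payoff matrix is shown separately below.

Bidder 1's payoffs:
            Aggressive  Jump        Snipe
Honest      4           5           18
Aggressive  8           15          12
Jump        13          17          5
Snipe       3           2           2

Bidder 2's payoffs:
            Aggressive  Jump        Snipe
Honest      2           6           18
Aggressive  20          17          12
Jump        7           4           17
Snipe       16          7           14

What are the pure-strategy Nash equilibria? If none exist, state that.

Bidder 1 against Aggressive: payoffs 4, 8, 13, 3 → best response Jump.
Bidder 1 against Jump: payoffs 5, 15, 17, 2 → best response Jump.
Bidder 1 against Snipe: payoffs 18, 12, 5, 2 → best response Honest.
Bidder 2 against Honest: payoffs 2, 6, 18 → best response Snipe.
Bidder 2 against Aggressive: payoffs 20, 17, 12 → best response Aggressive.
Bidder 2 against Jump: payoffs 7, 4, 17 → best response Snipe.
Bidder 2 against Snipe: payoffs 16, 7, 14 → best response Aggressive.
Mutual best responses: (Honest, Snipe).

(Honest, Snipe)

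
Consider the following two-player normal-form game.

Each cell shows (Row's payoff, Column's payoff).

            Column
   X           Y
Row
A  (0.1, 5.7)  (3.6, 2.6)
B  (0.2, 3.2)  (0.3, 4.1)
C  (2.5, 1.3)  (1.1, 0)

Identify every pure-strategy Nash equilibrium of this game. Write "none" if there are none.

The unique pure-strategy Nash equilibrium is (C, X).

(A, X): Row can switch to B (0.1 → 0.2). Not NE.
(A, Y): Column can switch to X (2.6 → 5.7). Not NE.
(B, X): Row can switch to C (0.2 → 2.5). Not NE.
(B, Y): Row can switch to A (0.3 → 3.6). Not NE.
(C, X): Row gets 2.5, best alternative 0.2; Column gets 1.3, best alternative 0. No profitable deviation — NE.
(C, Y): Row can switch to A (1.1 → 3.6). Not NE.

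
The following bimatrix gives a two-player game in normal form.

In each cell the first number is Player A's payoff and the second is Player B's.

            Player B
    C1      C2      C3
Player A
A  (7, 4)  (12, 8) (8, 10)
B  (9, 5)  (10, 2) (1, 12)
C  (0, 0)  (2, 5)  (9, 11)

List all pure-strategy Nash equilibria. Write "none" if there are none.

Mark each player's best response to every combination of opponents' strategies; a profile where every player is best-responding is a pure Nash equilibrium.
Player A against C1: payoffs 7, 9, 0 → best response B.
Player A against C2: payoffs 12, 10, 2 → best response A.
Player A against C3: payoffs 8, 1, 9 → best response C.
Player B against A: payoffs 4, 8, 10 → best response C3.
Player B against B: payoffs 5, 2, 12 → best response C3.
Player B against C: payoffs 0, 5, 11 → best response C3.
Mutual best responses: (C, C3).

(C, C3)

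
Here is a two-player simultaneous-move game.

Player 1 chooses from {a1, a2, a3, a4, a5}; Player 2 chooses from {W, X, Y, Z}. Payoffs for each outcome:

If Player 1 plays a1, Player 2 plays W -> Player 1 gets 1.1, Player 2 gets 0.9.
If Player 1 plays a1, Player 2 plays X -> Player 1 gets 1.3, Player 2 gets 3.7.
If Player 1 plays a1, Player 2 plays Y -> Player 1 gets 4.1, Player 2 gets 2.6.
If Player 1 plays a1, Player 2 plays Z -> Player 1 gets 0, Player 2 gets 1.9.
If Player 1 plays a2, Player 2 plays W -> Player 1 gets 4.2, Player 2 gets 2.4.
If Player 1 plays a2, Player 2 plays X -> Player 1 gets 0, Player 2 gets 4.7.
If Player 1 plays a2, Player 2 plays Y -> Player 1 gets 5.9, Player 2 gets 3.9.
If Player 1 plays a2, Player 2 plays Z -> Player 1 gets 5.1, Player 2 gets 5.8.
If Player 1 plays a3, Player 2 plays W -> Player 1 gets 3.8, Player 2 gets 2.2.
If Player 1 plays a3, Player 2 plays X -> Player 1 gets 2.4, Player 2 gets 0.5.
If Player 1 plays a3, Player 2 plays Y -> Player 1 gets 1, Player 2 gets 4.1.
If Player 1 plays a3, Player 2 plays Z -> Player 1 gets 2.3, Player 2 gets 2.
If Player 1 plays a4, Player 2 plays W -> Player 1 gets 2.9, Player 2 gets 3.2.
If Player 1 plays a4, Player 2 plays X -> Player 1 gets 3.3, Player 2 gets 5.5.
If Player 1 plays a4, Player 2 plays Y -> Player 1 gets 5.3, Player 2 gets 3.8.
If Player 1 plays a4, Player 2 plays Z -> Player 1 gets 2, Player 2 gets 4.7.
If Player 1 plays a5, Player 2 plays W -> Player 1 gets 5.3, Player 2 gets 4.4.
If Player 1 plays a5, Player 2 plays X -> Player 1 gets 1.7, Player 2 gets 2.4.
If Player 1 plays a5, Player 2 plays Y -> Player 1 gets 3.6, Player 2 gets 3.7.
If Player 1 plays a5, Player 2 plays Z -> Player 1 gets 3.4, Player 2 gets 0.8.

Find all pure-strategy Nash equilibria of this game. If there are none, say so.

Pure-strategy Nash equilibria: (a2, Z), (a4, X), (a5, W)

(a1, W): Player 1 can switch to a2 (1.1 → 4.2). Not NE.
(a1, X): Player 1 can switch to a3 (1.3 → 2.4). Not NE.
(a1, Y): Player 1 can switch to a2 (4.1 → 5.9). Not NE.
(a1, Z): Player 1 can switch to a2 (0 → 5.1). Not NE.
(a2, W): Player 1 can switch to a5 (4.2 → 5.3). Not NE.
(a2, X): Player 1 can switch to a1 (0 → 1.3). Not NE.
(a2, Y): Player 2 can switch to X (3.9 → 4.7). Not NE.
(a2, Z): Player 1 gets 5.1, best alternative 3.4; Player 2 gets 5.8, best alternative 4.7. No profitable deviation — NE.
(a3, W): Player 1 can switch to a2 (3.8 → 4.2). Not NE.
(a4, X): Player 1 gets 3.3, best alternative 2.4; Player 2 gets 5.5, best alternative 4.7. No profitable deviation — NE.
(a5, W): Player 1 gets 5.3, best alternative 4.2; Player 2 gets 4.4, best alternative 3.7. No profitable deviation — NE.
(The remaining 9 profiles each have a profitable deviation by the same check.)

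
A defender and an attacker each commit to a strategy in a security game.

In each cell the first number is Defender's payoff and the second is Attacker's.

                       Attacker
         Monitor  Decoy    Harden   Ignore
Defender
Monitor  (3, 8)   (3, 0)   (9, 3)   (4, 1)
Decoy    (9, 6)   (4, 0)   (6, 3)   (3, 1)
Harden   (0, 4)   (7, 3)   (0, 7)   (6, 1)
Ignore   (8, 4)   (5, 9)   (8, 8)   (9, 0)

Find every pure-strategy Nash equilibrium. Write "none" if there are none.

(Monitor, Monitor): Defender can switch to Decoy (3 → 9). Not NE.
(Monitor, Decoy): Defender can switch to Decoy (3 → 4). Not NE.
(Monitor, Harden): Attacker can switch to Monitor (3 → 8). Not NE.
(Monitor, Ignore): Defender can switch to Harden (4 → 6). Not NE.
(Decoy, Monitor): Defender gets 9, best alternative 8; Attacker gets 6, best alternative 3. No profitable deviation — NE.
(Decoy, Decoy): Defender can switch to Harden (4 → 7). Not NE.
(Decoy, Harden): Defender can switch to Monitor (6 → 9). Not NE.
(Decoy, Ignore): Defender can switch to Monitor (3 → 4). Not NE.
(Harden, Monitor): Defender can switch to Monitor (0 → 3). Not NE.
(Harden, Decoy): Attacker can switch to Monitor (3 → 4). Not NE.
(Harden, Harden): Defender can switch to Monitor (0 → 9). Not NE.
(Harden, Ignore): Defender can switch to Ignore (6 → 9). Not NE.
(Ignore, Monitor): Defender can switch to Decoy (8 → 9). Not NE.
(The remaining 3 profiles each have a profitable deviation by the same check.)

Pure NE: (Decoy, Monitor)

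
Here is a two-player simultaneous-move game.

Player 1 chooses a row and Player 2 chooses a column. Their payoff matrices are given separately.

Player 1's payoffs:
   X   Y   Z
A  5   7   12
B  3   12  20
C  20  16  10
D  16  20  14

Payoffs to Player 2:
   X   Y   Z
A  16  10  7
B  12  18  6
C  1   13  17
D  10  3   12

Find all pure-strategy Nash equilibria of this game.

(A, X): Player 1 can switch to C (5 → 20). Not NE.
(A, Y): Player 1 can switch to B (7 → 12). Not NE.
(A, Z): Player 1 can switch to B (12 → 20). Not NE.
(B, X): Player 1 can switch to A (3 → 5). Not NE.
(B, Y): Player 1 can switch to C (12 → 16). Not NE.
(B, Z): Player 2 can switch to X (6 → 12). Not NE.
(The remaining 6 profiles each have a profitable deviation by the same check.)

none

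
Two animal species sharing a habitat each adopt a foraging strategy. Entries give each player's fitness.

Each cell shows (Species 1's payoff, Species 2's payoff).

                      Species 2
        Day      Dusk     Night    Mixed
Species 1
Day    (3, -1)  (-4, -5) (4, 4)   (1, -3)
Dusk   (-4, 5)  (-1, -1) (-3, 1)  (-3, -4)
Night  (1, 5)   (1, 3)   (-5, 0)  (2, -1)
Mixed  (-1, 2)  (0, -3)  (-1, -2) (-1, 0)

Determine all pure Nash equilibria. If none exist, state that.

Pure NE: (Day, Night)

For each player, find the best response to each opponent profile; mutual best responses are the pure NE.
Species 1 against Day: payoffs 3, -4, 1, -1 → best response Day.
Species 1 against Dusk: payoffs -4, -1, 1, 0 → best response Night.
Species 1 against Night: payoffs 4, -3, -5, -1 → best response Day.
Species 1 against Mixed: payoffs 1, -3, 2, -1 → best response Night.
Species 2 against Day: payoffs -1, -5, 4, -3 → best response Night.
Species 2 against Dusk: payoffs 5, -1, 1, -4 → best response Day.
Species 2 against Night: payoffs 5, 3, 0, -1 → best response Day.
Species 2 against Mixed: payoffs 2, -3, -2, 0 → best response Day.
Mutual best responses: (Day, Night).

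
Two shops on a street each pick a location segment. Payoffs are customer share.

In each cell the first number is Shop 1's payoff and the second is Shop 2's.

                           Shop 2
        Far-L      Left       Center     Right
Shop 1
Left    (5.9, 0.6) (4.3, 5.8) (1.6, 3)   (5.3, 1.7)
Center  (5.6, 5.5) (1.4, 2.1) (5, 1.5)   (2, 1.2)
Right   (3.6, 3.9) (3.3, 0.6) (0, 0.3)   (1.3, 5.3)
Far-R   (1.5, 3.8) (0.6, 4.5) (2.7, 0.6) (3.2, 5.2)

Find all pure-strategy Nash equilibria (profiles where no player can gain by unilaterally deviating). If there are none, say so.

Shop 1 against Far-L: payoffs 5.9, 5.6, 3.6, 1.5 → best response Left.
Shop 1 against Left: payoffs 4.3, 1.4, 3.3, 0.6 → best response Left.
Shop 1 against Center: payoffs 1.6, 5, 0, 2.7 → best response Center.
Shop 1 against Right: payoffs 5.3, 2, 1.3, 3.2 → best response Left.
Shop 2 against Left: payoffs 0.6, 5.8, 3, 1.7 → best response Left.
Shop 2 against Center: payoffs 5.5, 2.1, 1.5, 1.2 → best response Far-L.
Shop 2 against Right: payoffs 3.9, 0.6, 0.3, 5.3 → best response Right.
Shop 2 against Far-R: payoffs 3.8, 4.5, 0.6, 5.2 → best response Right.
Mutual best responses: (Left, Left).

The unique pure-strategy Nash equilibrium is (Left, Left).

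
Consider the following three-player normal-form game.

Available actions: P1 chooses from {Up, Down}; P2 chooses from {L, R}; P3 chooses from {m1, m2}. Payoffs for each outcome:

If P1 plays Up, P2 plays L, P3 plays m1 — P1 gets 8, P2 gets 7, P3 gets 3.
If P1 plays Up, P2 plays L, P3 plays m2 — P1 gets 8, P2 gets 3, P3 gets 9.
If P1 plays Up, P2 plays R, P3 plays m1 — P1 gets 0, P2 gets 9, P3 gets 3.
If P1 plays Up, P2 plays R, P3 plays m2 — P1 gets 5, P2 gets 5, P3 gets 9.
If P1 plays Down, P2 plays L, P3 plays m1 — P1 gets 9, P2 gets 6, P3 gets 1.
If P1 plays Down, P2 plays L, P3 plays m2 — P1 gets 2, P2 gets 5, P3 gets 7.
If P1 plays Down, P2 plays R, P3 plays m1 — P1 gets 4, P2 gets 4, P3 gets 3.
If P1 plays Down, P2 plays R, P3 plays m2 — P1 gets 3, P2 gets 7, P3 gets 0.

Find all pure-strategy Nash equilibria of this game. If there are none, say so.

(Up, L, m1): P1 can switch to Down (8 → 9). Not NE.
(Up, L, m2): P2 can switch to R (3 → 5). Not NE.
(Up, R, m1): P1 can switch to Down (0 → 4). Not NE.
(Up, R, m2): P1 gets 5, best alternative 3; P2 gets 5, best alternative 3; P3 gets 9, best alternative 3. No profitable deviation — NE.
(Down, L, m1): P3 can switch to m2 (1 → 7). Not NE.
(Down, L, m2): P1 can switch to Up (2 → 8). Not NE.
(Down, R, m1): P2 can switch to L (4 → 6). Not NE.
(Down, R, m2): P1 can switch to Up (3 → 5). Not NE.

(Up, R, m2)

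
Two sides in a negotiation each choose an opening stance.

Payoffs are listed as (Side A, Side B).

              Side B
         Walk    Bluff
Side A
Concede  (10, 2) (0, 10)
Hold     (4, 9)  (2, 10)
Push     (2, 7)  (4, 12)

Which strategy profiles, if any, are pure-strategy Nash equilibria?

Check each profile: it is a Nash equilibrium iff no player can strictly gain by switching unilaterally.
(Concede, Walk): Side B can switch to Bluff (2 → 10). Not NE.
(Concede, Bluff): Side A can switch to Hold (0 → 2). Not NE.
(Hold, Walk): Side A can switch to Concede (4 → 10). Not NE.
(Hold, Bluff): Side A can switch to Push (2 → 4). Not NE.
(Push, Walk): Side A can switch to Concede (2 → 10). Not NE.
(Push, Bluff): Side A gets 4, best alternative 2; Side B gets 12, best alternative 7. No profitable deviation — NE.

(Push, Bluff)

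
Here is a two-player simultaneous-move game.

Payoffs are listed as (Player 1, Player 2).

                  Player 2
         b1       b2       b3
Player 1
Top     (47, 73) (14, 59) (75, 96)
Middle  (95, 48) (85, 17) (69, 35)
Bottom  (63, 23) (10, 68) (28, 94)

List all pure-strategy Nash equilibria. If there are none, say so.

For each player, find the best response to each opponent profile; mutual best responses are the pure NE.
Player 1 against b1: payoffs 47, 95, 63 → best response Middle.
Player 1 against b2: payoffs 14, 85, 10 → best response Middle.
Player 1 against b3: payoffs 75, 69, 28 → best response Top.
Player 2 against Top: payoffs 73, 59, 96 → best response b3.
Player 2 against Middle: payoffs 48, 17, 35 → best response b1.
Player 2 against Bottom: payoffs 23, 68, 94 → best response b3.
Mutual best responses: (Top, b3); (Middle, b1).

Pure-strategy Nash equilibria: (Top, b3) and (Middle, b1)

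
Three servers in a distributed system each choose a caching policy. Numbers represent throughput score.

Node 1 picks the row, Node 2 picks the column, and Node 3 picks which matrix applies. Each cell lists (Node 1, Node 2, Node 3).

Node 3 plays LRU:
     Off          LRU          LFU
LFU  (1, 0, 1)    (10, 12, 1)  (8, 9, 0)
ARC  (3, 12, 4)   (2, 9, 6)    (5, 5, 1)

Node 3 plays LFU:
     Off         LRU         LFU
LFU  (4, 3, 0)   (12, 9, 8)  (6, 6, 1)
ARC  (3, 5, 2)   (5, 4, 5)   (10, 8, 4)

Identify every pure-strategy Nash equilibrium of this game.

(LFU, LRU, LFU), (ARC, Off, LRU), (ARC, LFU, LFU)

Mark each player's best response to every combination of opponents' strategies; a profile where every player is best-responding is a pure Nash equilibrium.
Node 1 against (Off, LRU): payoffs 1, 3 → best response ARC.
Node 1 against (Off, LFU): payoffs 4, 3 → best response LFU.
Node 1 against (LRU, LRU): payoffs 10, 2 → best response LFU.
Node 1 against (LRU, LFU): payoffs 12, 5 → best response LFU.
Node 1 against (LFU, LRU): payoffs 8, 5 → best response LFU.
Node 1 against (LFU, LFU): payoffs 6, 10 → best response ARC.
Node 2 against (LFU, LRU): payoffs 0, 12, 9 → best response LRU.
Node 2 against (LFU, LFU): payoffs 3, 9, 6 → best response LRU.
Node 2 against (ARC, LRU): payoffs 12, 9, 5 → best response Off.
Node 2 against (ARC, LFU): payoffs 5, 4, 8 → best response LFU.
Node 3 against (LFU, Off): payoffs 1, 0 → best response LRU.
Node 3 against (LFU, LRU): payoffs 1, 8 → best response LFU.
Node 3 against (LFU, LFU): payoffs 0, 1 → best response LFU.
Node 3 against (ARC, Off): payoffs 4, 2 → best response LRU.
Node 3 against (ARC, LRU): payoffs 6, 5 → best response LRU.
Node 3 against (ARC, LFU): payoffs 1, 4 → best response LFU.
Mutual best responses: (LFU, LRU, LFU); (ARC, Off, LRU); (ARC, LFU, LFU).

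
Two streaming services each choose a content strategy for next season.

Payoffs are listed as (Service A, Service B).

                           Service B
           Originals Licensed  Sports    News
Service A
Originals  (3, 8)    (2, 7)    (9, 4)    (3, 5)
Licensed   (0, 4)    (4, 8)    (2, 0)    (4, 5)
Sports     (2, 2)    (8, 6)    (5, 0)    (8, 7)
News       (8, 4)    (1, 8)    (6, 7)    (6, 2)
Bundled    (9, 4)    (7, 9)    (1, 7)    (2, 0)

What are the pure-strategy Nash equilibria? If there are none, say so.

Mark each player's best response to every combination of opponents' strategies; a profile where every player is best-responding is a pure Nash equilibrium.
Service A against Originals: payoffs 3, 0, 2, 8, 9 → best response Bundled.
Service A against Licensed: payoffs 2, 4, 8, 1, 7 → best response Sports.
Service A against Sports: payoffs 9, 2, 5, 6, 1 → best response Originals.
Service A against News: payoffs 3, 4, 8, 6, 2 → best response Sports.
Service B against Originals: payoffs 8, 7, 4, 5 → best response Originals.
Service B against Licensed: payoffs 4, 8, 0, 5 → best response Licensed.
Service B against Sports: payoffs 2, 6, 0, 7 → best response News.
Service B against News: payoffs 4, 8, 7, 2 → best response Licensed.
Service B against Bundled: payoffs 4, 9, 7, 0 → best response Licensed.
Mutual best responses: (Sports, News).

Pure NE: (Sports, News)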